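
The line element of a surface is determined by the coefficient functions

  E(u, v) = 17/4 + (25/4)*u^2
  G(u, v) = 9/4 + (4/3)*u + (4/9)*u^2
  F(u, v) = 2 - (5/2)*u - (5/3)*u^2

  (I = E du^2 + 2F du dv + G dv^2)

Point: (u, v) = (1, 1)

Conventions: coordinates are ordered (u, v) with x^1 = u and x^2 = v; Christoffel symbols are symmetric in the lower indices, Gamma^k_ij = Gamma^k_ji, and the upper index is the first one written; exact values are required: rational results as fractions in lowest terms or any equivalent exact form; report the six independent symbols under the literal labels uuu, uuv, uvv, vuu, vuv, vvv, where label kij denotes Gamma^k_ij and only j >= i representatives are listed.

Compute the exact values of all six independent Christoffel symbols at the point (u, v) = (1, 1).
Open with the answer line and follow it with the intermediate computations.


Answer: Gamma_uuu = 1805/5414, Gamma_uuv = 520/8121, Gamma_uvv = -2900/24363, Gamma_vuu = -3435/2707, Gamma_vuv = 840/2707, Gamma_vvv = -520/8121

E = 21/2, F = -13/6, G = 145/36 at the point
E_u = 25/2, E_v = 0, F_u = -35/6, F_v = 0, G_u = 20/9, G_v = 0
EG - F^2 = 2707/72;  g^inv = (72/2707) * [[145/36, 13/6], [13/6, 21/2]]
first-kind symbols [ij,l] = (1/2)(d_i g_jl + d_j g_il - d_l g_ij): [uu,u] = E_u/2 = 25/4, [uu,v] = F_u - E_v/2 = -35/6, [uv,u] = E_v/2 = 0, [uv,v] = G_u/2 = 10/9, [vv,u] = F_v - G_u/2 = -10/9, [vv,v] = G_v/2 = 0
Gamma^u_ij = (G*[ij,u] - F*[ij,v])/(EG - F^2), Gamma^v_ij = (E*[ij,v] - F*[ij,u])/(EG - F^2)


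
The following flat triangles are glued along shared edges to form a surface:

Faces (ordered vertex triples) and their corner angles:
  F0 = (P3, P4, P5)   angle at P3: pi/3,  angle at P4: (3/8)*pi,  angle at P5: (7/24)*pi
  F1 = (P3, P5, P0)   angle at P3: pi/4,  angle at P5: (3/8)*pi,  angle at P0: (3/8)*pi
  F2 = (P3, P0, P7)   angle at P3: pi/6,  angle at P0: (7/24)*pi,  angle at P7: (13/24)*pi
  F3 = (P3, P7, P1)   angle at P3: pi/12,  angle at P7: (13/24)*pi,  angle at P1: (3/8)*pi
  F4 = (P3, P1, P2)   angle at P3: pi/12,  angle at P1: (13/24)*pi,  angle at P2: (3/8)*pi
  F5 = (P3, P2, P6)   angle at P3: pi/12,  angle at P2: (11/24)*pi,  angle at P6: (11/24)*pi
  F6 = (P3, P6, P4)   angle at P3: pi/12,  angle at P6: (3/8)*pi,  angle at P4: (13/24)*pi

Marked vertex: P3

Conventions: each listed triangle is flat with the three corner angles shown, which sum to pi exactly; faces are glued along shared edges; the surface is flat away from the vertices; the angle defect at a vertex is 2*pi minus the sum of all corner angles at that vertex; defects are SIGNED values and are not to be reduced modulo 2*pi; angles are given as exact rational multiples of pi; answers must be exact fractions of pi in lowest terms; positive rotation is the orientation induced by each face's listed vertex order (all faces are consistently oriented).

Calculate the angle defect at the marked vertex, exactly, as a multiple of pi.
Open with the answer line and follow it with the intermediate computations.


Answer: defect(P3) = (11/12)*pi

Sum of corner angles at P3: (13/12)*pi
defect = 2*pi - (13/12)*pi


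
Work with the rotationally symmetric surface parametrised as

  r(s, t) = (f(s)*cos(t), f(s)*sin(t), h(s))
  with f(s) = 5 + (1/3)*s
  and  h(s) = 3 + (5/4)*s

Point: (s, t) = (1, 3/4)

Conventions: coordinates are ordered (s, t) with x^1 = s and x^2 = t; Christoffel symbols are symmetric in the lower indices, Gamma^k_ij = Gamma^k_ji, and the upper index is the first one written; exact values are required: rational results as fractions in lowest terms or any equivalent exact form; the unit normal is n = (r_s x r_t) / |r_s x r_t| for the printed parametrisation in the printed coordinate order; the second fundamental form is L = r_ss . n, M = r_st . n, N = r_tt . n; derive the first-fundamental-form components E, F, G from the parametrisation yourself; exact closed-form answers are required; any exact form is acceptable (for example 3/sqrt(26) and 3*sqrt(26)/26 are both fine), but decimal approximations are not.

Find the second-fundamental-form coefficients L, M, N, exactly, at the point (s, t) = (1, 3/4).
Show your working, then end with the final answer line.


f = 16/3, f' = 1/3, f'' = 0, h' = 5/4, h'' = 0
E = 241/144, F = 0, G = 256/9; answer radicand W^2 = 241/144
unnormalised second-form numerators: l = 0, m = 0, n = 20/3; L = l/sqrt(241/144), and similarly M = m/sqrt(W^2), N = n/sqrt(W^2)

Answer: L = 0, M = 0, N = 80*sqrt(241)/241


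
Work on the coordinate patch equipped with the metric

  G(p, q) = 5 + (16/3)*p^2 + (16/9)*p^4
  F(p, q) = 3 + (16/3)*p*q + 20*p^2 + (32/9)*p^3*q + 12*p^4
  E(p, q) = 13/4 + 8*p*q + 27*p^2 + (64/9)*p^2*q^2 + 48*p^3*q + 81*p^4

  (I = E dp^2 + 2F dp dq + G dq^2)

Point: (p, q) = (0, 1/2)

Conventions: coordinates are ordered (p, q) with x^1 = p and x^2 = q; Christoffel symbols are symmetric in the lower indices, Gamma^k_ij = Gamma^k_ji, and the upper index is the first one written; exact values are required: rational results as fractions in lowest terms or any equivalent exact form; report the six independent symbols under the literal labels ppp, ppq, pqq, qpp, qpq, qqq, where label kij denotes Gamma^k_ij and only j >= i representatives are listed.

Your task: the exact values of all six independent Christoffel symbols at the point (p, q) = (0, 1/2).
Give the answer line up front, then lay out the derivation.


Answer: Gamma_ppp = 8/29, Gamma_ppq = 0, Gamma_pqq = 0, Gamma_qpp = 32/87, Gamma_qpq = 0, Gamma_qqq = 0

E = 13/4, F = 3, G = 5 at the point
E_p = 4, E_q = 0, F_p = 8/3, F_q = 0, G_p = 0, G_q = 0
EG - F^2 = 29/4;  g^inv = (4/29) * [[5, -3], [-3, 13/4]]
first-kind symbols [ij,l] = (1/2)(d_i g_jl + d_j g_il - d_l g_ij): [pp,p] = E_p/2 = 2, [pp,q] = F_p - E_q/2 = 8/3, [pq,p] = E_q/2 = 0, [pq,q] = G_p/2 = 0, [qq,p] = F_q - G_p/2 = 0, [qq,q] = G_q/2 = 0
Gamma^p_ij = (G*[ij,p] - F*[ij,q])/(EG - F^2), Gamma^q_ij = (E*[ij,q] - F*[ij,p])/(EG - F^2)


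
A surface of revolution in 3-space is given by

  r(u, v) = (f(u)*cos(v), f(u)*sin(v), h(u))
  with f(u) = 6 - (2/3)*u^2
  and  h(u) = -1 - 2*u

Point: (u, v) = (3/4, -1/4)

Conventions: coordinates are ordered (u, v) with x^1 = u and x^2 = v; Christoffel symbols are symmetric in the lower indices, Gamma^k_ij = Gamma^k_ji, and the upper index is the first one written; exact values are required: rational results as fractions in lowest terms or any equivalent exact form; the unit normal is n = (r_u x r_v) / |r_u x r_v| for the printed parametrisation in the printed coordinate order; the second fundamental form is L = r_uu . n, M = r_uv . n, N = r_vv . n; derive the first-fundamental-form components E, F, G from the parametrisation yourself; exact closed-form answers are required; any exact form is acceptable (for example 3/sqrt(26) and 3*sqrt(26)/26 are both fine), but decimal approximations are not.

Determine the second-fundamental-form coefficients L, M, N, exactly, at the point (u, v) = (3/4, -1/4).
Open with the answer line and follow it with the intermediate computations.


Answer: L = -8*sqrt(5)/15, M = 0, N = -9*sqrt(5)/4

f = 45/8, f' = -1, f'' = -4/3, h' = -2, h'' = 0
E = 5, F = 0, G = 2025/64; answer radicand W^2 = 5
unnormalised second-form numerators: l = -8/3, m = 0, n = -45/4; L = l/sqrt(5), and similarly M = m/sqrt(W^2), N = n/sqrt(W^2)


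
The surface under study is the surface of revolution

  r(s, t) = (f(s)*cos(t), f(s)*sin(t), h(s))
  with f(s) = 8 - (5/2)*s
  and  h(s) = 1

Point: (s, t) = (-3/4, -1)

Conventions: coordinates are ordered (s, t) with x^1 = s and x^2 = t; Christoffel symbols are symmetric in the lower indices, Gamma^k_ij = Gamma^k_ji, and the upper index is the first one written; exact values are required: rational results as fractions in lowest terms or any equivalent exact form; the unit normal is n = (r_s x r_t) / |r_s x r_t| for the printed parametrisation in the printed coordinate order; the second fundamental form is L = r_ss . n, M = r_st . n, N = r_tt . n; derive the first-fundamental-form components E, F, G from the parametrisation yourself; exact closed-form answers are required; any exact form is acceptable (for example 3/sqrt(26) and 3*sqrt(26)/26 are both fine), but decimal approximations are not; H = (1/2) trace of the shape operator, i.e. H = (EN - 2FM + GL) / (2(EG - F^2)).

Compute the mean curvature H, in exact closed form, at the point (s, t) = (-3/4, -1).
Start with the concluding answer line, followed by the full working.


Answer: H = 0

f = 79/8, f' = -5/2, f'' = 0, h' = 0, h'' = 0
E = 25/4, F = 0, G = 6241/64; answer radicand W^2 = 25/4
unnormalised second-form numerators: l = 0, m = 0, n = 0; L = l/sqrt(25/4), and similarly M = m/sqrt(W^2), N = n/sqrt(W^2)
H = (E*n - 2*F*m + G*l) / (2*(EG - F^2)*sqrt(W^2)); E*n - 2*F*m + G*l = 0, EG - F^2 = 156025/256, so H = (0)/sqrt(25/4)


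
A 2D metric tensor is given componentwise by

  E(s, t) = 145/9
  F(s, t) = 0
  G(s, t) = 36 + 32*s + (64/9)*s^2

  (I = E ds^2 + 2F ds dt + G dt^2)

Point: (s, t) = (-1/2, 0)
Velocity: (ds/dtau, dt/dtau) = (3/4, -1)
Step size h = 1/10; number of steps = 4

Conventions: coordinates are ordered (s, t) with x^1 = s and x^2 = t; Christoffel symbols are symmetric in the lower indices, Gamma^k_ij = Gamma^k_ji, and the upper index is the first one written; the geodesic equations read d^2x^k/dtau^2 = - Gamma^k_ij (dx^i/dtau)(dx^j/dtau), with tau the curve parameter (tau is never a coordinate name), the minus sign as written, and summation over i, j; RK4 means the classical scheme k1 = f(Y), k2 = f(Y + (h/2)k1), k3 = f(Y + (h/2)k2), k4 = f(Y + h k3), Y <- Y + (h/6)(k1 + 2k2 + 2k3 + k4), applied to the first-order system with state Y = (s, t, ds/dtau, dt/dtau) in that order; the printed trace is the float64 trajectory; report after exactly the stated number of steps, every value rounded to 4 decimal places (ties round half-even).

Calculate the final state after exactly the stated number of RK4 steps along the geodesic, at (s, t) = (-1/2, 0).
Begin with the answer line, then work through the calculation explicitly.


Answer: s = -0.1479, t = -0.3358, ds/dtau = 0.9886, dt/dtau = -0.6931

f(Y) = (ds/dtau, dt/dtau, -Gamma^s_ij Y'^i Y'^j, -Gamma^t_ij Y'^i Y'^j) with the Gammas evaluated at the stage position; h = 0.100000; intermediate values shown to 6 dp
step 0: s = -0.5000, t = 0.0000, ds/dtau = 0.7500, dt/dtau = -1.0000
step 1:
  k1: at (s, t) = (-0.500000, 0.000000), (ds/dtau, dt/dtau) = (0.750000, -1.000000); Gamma_sss = 0.000000, Gamma_sst = 0.000000, Gamma_stt = -0.772414, Gamma_tss = 0.000000, Gamma_tst = 0.571429, Gamma_ttt = 0.000000; k1 = (0.750000, -1.000000, 0.772414, 0.857143)
  k2: at (s, t) = (-0.462500, -0.050000), (ds/dtau, dt/dtau) = (0.788621, -0.957143); Gamma_sss = 0.000000, Gamma_sst = 0.000000, Gamma_stt = -0.788966, Gamma_tss = 0.000000, Gamma_tst = 0.559441, Gamma_ttt = 0.000000; k2 = (0.788621, -0.957143, 0.722789, 0.844557)
  k3: at (s, t) = (-0.460569, -0.047857), (ds/dtau, dt/dtau) = (0.786139, -0.957772); Gamma_sss = 0.000000, Gamma_sst = 0.000000, Gamma_stt = -0.789818, Gamma_tss = 0.000000, Gamma_tst = 0.558837, Gamma_ttt = 0.000000; k3 = (0.786139, -0.957772, 0.724522, 0.841544)
  k4: at (s, t) = (-0.421386, -0.095777), (ds/dtau, dt/dtau) = (0.822452, -0.915846); Gamma_sss = 0.000000, Gamma_sst = 0.000000, Gamma_stt = -0.807112, Gamma_tss = 0.000000, Gamma_tst = 0.546862, Gamma_ttt = 0.000000; k4 = (0.822452, -0.915846, 0.676984, 0.823836)
  Y <- Y + (h/6)(k1 + 2k2 + 2k3 + k4): s = -0.4213, t = -0.0958, ds/dtau = 0.8224, dt/dtau = -0.9158
step 2:
  k1: at (s, t) = (-0.421300, -0.095761), (ds/dtau, dt/dtau) = (0.822400, -0.915780); Gamma_sss = 0.000000, Gamma_sst = 0.000000, Gamma_stt = -0.807150, Gamma_tss = 0.000000, Gamma_tst = 0.546837, Gamma_ttt = 0.000000; k1 = (0.822400, -0.915780, 0.676919, 0.823687)
  k2: at (s, t) = (-0.380180, -0.141550), (ds/dtau, dt/dtau) = (0.856246, -0.874596); Gamma_sss = 0.000000, Gamma_sst = 0.000000, Gamma_stt = -0.825300, Gamma_tss = 0.000000, Gamma_tst = 0.534811, Gamma_ttt = 0.000000; k2 = (0.856246, -0.874596, 0.631287, 0.801007)
  k3: at (s, t) = (-0.378488, -0.139491), (ds/dtau, dt/dtau) = (0.853965, -0.875730); Gamma_sss = 0.000000, Gamma_sst = 0.000000, Gamma_stt = -0.826047, Gamma_tss = 0.000000, Gamma_tst = 0.534327, Gamma_ttt = 0.000000; k3 = (0.853965, -0.875730, 0.633498, 0.799185)
  k4: at (s, t) = (-0.335904, -0.183334), (ds/dtau, dt/dtau) = (0.885750, -0.835862); Gamma_sss = 0.000000, Gamma_sst = 0.000000, Gamma_stt = -0.844842, Gamma_tss = 0.000000, Gamma_tst = 0.522440, Gamma_ttt = 0.000000; k4 = (0.885750, -0.835862, 0.590262, 0.773592)
  Y <- Y + (h/6)(k1 + 2k2 + 2k3 + k4): s = -0.3358, t = -0.1833, ds/dtau = 0.8857, dt/dtau = -0.8358
step 3:
  k1: at (s, t) = (-0.335824, -0.183299), (ds/dtau, dt/dtau) = (0.885679, -0.835819); Gamma_sss = 0.000000, Gamma_sst = 0.000000, Gamma_stt = -0.844878, Gamma_tss = 0.000000, Gamma_tst = 0.522418, Gamma_ttt = 0.000000; k1 = (0.885679, -0.835819, 0.590226, 0.773459)
  k2: at (s, t) = (-0.291540, -0.225090), (ds/dtau, dt/dtau) = (0.915191, -0.797146); Gamma_sss = 0.000000, Gamma_sst = 0.000000, Gamma_stt = -0.864424, Gamma_tss = 0.000000, Gamma_tst = 0.510605, Gamma_ttt = 0.000000; k2 = (0.915191, -0.797146, 0.549291, 0.745015)
  k3: at (s, t) = (-0.290065, -0.223157), (ds/dtau, dt/dtau) = (0.913144, -0.798568); Gamma_sss = 0.000000, Gamma_sst = 0.000000, Gamma_stt = -0.865075, Gamma_tss = 0.000000, Gamma_tst = 0.510221, Gamma_ttt = 0.000000; k3 = (0.913144, -0.798568, 0.551668, 0.744114)
  k4: at (s, t) = (-0.244510, -0.263156), (ds/dtau, dt/dtau) = (0.940846, -0.761408); Gamma_sss = 0.000000, Gamma_sst = 0.000000, Gamma_stt = -0.885182, Gamma_tss = 0.000000, Gamma_tst = 0.498631, Gamma_ttt = 0.000000; k4 = (0.940846, -0.761408, 0.513177, 0.714407)
  Y <- Y + (h/6)(k1 + 2k2 + 2k3 + k4): s = -0.2444, t = -0.2631, ds/dtau = 0.9408, dt/dtau = -0.7614
step 4:
  k1: at (s, t) = (-0.244438, -0.263110), (ds/dtau, dt/dtau) = (0.940768, -0.761384); Gamma_sss = 0.000000, Gamma_sst = 0.000000, Gamma_stt = -0.885214, Gamma_tss = 0.000000, Gamma_tst = 0.498613, Gamma_ttt = 0.000000; k1 = (0.940768, -0.761384, 0.513163, 0.714299)
  k2: at (s, t) = (-0.197399, -0.301180), (ds/dtau, dt/dtau) = (0.966426, -0.725669); Gamma_sss = 0.000000, Gamma_sst = 0.000000, Gamma_stt = -0.905976, Gamma_tss = 0.000000, Gamma_tst = 0.487187, Gamma_ttt = 0.000000; k2 = (0.966426, -0.725669, 0.477082, 0.683334)
  k3: at (s, t) = (-0.196116, -0.299394), (ds/dtau, dt/dtau) = (0.964622, -0.727217); Gamma_sss = 0.000000, Gamma_sst = 0.000000, Gamma_stt = -0.906542, Gamma_tss = 0.000000, Gamma_tst = 0.486882, Gamma_ttt = 0.000000; k3 = (0.964622, -0.727217, 0.479420, 0.683086)
  k4: at (s, t) = (-0.147975, -0.335832), (ds/dtau, dt/dtau) = (0.988710, -0.693075); Gamma_sss = 0.000000, Gamma_sst = 0.000000, Gamma_stt = -0.927790, Gamma_tss = 0.000000, Gamma_tst = 0.475732, Gamma_ttt = 0.000000; k4 = (0.988710, -0.693075, 0.445667, 0.651991)
  Y <- Y + (h/6)(k1 + 2k2 + 2k3 + k4): s = -0.1479, t = -0.3358, ds/dtau = 0.9886, dt/dtau = -0.6931


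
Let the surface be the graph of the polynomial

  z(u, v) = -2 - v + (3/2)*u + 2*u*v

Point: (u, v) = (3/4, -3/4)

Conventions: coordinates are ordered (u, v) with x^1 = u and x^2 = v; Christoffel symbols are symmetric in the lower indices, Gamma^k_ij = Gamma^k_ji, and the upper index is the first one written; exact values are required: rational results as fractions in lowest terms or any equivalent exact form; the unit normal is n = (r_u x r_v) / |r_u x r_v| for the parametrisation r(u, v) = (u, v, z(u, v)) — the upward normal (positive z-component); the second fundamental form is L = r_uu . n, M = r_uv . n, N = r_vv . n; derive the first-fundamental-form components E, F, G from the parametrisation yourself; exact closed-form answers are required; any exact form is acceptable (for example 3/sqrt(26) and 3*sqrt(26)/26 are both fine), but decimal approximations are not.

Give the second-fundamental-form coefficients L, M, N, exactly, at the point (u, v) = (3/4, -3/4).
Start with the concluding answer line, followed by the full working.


Answer: L = 0, M = 4*sqrt(5)/5, N = 0

z_u = 0, z_v = 1/2, z_uu = 0, z_uv = 2, z_vv = 0
E = 1, F = 0, G = 5/4; answer radicand W^2 = 5/4
unnormalised second-form numerators: l = 0, m = 2, n = 0; L = l/sqrt(5/4), and similarly M = m/sqrt(W^2), N = n/sqrt(W^2)


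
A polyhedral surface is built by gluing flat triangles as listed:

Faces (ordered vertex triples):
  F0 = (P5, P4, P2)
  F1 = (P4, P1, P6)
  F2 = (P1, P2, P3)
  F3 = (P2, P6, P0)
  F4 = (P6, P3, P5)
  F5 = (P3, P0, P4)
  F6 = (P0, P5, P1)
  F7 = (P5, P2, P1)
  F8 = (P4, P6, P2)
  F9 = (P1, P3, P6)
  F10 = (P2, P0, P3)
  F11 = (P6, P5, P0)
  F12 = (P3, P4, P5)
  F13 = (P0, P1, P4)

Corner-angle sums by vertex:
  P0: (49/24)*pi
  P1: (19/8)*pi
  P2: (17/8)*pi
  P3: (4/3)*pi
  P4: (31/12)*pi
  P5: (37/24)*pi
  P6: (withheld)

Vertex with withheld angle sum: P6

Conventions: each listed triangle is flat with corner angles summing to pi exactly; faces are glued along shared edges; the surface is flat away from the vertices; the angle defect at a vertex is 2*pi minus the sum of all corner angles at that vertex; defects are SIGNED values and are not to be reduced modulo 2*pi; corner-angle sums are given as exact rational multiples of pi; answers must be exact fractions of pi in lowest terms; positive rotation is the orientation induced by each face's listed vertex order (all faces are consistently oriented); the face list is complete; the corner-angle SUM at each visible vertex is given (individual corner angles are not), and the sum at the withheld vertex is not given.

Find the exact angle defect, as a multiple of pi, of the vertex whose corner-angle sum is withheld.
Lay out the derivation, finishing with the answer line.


V = 7, E = 21, F = 14; chi = V - E + F = 0
Gauss-Bonnet: total defect = 2*pi*chi = 0; visible defects sum to 0

Answer: defect(P6) = 0


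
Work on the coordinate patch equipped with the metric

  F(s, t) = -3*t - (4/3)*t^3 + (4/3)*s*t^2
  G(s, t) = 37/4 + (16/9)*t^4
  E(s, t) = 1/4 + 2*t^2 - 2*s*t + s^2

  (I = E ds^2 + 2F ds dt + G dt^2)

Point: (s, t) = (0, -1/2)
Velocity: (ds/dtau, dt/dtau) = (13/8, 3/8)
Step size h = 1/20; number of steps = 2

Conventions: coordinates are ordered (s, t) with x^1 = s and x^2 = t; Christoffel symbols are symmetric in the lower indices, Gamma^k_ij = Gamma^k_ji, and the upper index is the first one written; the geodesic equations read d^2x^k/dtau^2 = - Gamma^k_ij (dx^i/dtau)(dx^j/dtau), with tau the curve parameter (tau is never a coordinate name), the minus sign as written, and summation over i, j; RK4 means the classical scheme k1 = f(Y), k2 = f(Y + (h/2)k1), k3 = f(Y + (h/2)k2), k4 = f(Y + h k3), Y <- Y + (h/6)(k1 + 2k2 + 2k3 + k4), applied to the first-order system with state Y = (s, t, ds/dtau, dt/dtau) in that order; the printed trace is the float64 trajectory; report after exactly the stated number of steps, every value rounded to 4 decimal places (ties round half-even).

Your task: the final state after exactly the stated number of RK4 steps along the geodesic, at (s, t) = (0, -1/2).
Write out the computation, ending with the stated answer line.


f(Y) = (ds/dtau, dt/dtau, -Gamma^s_ij Y'^i Y'^j, -Gamma^t_ij Y'^i Y'^j) with the Gammas evaluated at the stage position; h = 0.050000; intermediate values shown to 6 dp
step 0: s = 0.0000, t = -0.5000, ds/dtau = 1.6250, dt/dtau = 0.3750
step 1:
  k1: at (s, t) = (0.000000, -0.500000), (ds/dtau, dt/dtau) = (1.625000, 0.375000); Gamma_sss = 0.579378, Gamma_sst = -2.206219, Gamma_stt = -8.650300, Gamma_tss = 0.039280, Gamma_tst = 0.392799, Gamma_ttt = 1.492635; k1 = (1.625000, 0.375000, 2.375358, -0.792349)
  k2: at (s, t) = (0.040625, -0.490625), (ds/dtau, dt/dtau) = (1.684384, 0.355191); Gamma_sss = 0.609757, Gamma_sst = -2.108963, Gamma_stt = -8.136118, Gamma_tss = 0.036499, Gamma_tst = 0.370332, Gamma_ttt = 1.383799; k2 = (1.684384, 0.355191, 1.819983, -0.721257)
  k3: at (s, t) = (0.042110, -0.491120), (ds/dtau, dt/dtau) = (1.670500, 0.356969); Gamma_sss = 0.609811, Gamma_sst = -2.106509, Gamma_stt = -8.114439, Gamma_tss = 0.036661, Gamma_tst = 0.370440, Gamma_ttt = 1.381935; k3 = (1.670500, 0.356969, 1.844565, -0.720198)
  k4: at (s, t) = (0.083525, -0.482152), (ds/dtau, dt/dtau) = (1.717228, 0.338990); Gamma_sss = 0.633477, Gamma_sst = -2.011047, Gamma_stt = -7.615818, Gamma_tss = 0.035354, Gamma_tst = 0.348970, Gamma_ttt = 1.278905; k4 = (1.717228, 0.338990, 1.348479, -0.657506)
  Y <- Y + (h/6)(k1 + 2k2 + 2k3 + k4): s = 0.0838, t = -0.4822, ds/dtau = 1.7171, dt/dtau = 0.3389
step 2:
  k1: at (s, t) = (0.083767, -0.482181), (ds/dtau, dt/dtau) = (1.717108, 0.338894); Gamma_sss = 0.633505, Gamma_sst = -2.010587, Gamma_stt = -7.612681, Gamma_tss = 0.035372, Gamma_tst = 0.348931, Gamma_ttt = 1.278507; k1 = (1.717108, 0.338894, 1.346433, -0.657225)
  k2: at (s, t) = (0.126694, -0.473708), (ds/dtau, dt/dtau) = (1.750769, 0.322463); Gamma_sss = 0.651223, Gamma_sst = -1.916287, Gamma_stt = -7.123536, Gamma_tss = 0.035425, Gamma_tst = 0.328446, Gamma_ttt = 1.180484; k2 = (1.750769, 0.322463, 0.908310, -0.602188)
  k3: at (s, t) = (0.127536, -0.474119), (ds/dtau, dt/dtau) = (1.739816, 0.323839); Gamma_sss = 0.650853, Gamma_sst = -1.914999, Gamma_stt = -7.112221, Gamma_tss = 0.035587, Gamma_tst = 0.328608, Gamma_ttt = 1.179862; k3 = (1.739816, 0.323839, 0.933662, -0.601744)
  k4: at (s, t) = (0.170757, -0.465989), (ds/dtau, dt/dtau) = (1.763791, 0.308806); Gamma_sss = 0.663066, Gamma_sst = -1.824671, Gamma_stt = -6.651440, Gamma_tss = 0.036756, Gamma_tst = 0.309328, Gamma_ttt = 1.089043; k4 = (1.763791, 0.308806, 0.559207, -0.555164)
  Y <- Y + (h/6)(k1 + 2k2 + 2k3 + k4): s = 0.1710, t = -0.4660, ds/dtau = 1.7637, dt/dtau = 0.3087

Answer: s = 0.1710, t = -0.4660, ds/dtau = 1.7637, dt/dtau = 0.3087


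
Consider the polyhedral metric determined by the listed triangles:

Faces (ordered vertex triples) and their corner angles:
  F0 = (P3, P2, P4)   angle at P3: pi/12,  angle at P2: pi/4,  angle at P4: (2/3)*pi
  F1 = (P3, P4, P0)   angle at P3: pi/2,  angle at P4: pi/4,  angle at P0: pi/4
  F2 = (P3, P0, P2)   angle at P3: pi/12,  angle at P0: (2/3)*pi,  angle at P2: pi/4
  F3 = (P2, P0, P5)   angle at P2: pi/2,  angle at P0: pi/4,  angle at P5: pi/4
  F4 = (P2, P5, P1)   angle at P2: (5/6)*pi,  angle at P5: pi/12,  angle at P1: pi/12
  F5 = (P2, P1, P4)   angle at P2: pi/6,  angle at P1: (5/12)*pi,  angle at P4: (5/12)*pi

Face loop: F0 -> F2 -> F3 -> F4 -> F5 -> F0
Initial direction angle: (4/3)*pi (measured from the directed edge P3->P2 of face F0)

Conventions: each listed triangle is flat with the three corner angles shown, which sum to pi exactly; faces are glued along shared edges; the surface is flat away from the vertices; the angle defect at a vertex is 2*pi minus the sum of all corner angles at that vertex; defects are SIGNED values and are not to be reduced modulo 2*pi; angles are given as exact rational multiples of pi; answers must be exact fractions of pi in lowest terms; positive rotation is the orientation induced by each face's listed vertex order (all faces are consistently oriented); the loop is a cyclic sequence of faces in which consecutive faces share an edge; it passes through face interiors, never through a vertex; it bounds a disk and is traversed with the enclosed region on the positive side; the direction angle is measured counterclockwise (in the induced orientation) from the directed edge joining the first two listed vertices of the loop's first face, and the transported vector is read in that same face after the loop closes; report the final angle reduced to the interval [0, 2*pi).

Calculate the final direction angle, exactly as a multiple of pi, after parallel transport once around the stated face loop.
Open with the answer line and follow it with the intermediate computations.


Answer: final direction angle = (4/3)*pi

enclosed vertex P2: corner angles sum to 2*pi, defect = 2*pi - 2*pi = 0
the final direction is the initial angle plus the enclosed defects, taken mod 2*pi in the induced orientation
final angle = (4/3)*pi + 0 = (4/3)*pi (mod 2*pi)


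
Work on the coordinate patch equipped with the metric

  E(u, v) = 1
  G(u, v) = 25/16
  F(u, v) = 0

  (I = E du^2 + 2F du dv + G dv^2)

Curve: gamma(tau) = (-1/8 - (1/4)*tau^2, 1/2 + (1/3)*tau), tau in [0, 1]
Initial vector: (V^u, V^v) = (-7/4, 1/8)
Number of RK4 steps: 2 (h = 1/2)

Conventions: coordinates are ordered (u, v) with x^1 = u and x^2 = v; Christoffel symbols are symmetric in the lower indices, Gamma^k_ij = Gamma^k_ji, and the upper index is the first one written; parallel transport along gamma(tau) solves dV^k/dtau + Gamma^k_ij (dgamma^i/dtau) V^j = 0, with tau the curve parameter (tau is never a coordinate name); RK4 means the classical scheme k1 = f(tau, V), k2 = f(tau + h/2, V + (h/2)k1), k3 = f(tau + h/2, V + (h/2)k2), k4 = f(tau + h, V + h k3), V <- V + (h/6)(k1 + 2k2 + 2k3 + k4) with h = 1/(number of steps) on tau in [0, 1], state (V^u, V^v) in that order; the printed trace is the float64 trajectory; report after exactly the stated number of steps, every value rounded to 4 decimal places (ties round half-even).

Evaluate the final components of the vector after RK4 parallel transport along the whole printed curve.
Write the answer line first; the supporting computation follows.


Answer: V^u = -1.7500, V^v = 0.1250

gamma'(tau) = (-(1/2)*tau, 1/3); f(tau, V)^k = -Gamma^k_ij(gamma(tau)) gamma'^i(tau) V^j; h = 1/2; intermediate values shown to 6 dp
curve data and Christoffel symbols at the stage parameters:
  tau = 0.000000: gamma = (-0.125000, 0.500000), gamma' = (0.000000, 0.333333); Gamma_uuu = 0.000000, Gamma_uuv = 0.000000, Gamma_uvv = 0.000000, Gamma_vuu = 0.000000, Gamma_vuv = 0.000000, Gamma_vvv = 0.000000
  tau = 0.250000: gamma = (-0.140625, 0.583333), gamma' = (-0.125000, 0.333333); Gamma_uuu = 0.000000, Gamma_uuv = 0.000000, Gamma_uvv = 0.000000, Gamma_vuu = 0.000000, Gamma_vuv = 0.000000, Gamma_vvv = 0.000000
  tau = 0.500000: gamma = (-0.187500, 0.666667), gamma' = (-0.250000, 0.333333); Gamma_uuu = 0.000000, Gamma_uuv = 0.000000, Gamma_uvv = 0.000000, Gamma_vuu = 0.000000, Gamma_vuv = 0.000000, Gamma_vvv = 0.000000
  tau = 0.750000: gamma = (-0.265625, 0.750000), gamma' = (-0.375000, 0.333333); Gamma_uuu = 0.000000, Gamma_uuv = 0.000000, Gamma_uvv = 0.000000, Gamma_vuu = 0.000000, Gamma_vuv = 0.000000, Gamma_vvv = 0.000000
  tau = 1.000000: gamma = (-0.375000, 0.833333), gamma' = (-0.500000, 0.333333); Gamma_uuu = 0.000000, Gamma_uuv = 0.000000, Gamma_uvv = 0.000000, Gamma_vuu = 0.000000, Gamma_vuv = 0.000000, Gamma_vvv = 0.000000
step 0: V^u = -1.7500, V^v = 0.1250
step 1: k1 = (0.000000, 0.000000), k2 = (0.000000, 0.000000), k3 = (0.000000, 0.000000), k4 = (0.000000, 0.000000); V <- V + (h/6)(k1 + 2k2 + 2k3 + k4): V^u = -1.7500, V^v = 0.1250
step 2: k1 = (0.000000, 0.000000), k2 = (0.000000, 0.000000), k3 = (0.000000, 0.000000), k4 = (0.000000, 0.000000); V <- V + (h/6)(k1 + 2k2 + 2k3 + k4): V^u = -1.7500, V^v = 0.1250


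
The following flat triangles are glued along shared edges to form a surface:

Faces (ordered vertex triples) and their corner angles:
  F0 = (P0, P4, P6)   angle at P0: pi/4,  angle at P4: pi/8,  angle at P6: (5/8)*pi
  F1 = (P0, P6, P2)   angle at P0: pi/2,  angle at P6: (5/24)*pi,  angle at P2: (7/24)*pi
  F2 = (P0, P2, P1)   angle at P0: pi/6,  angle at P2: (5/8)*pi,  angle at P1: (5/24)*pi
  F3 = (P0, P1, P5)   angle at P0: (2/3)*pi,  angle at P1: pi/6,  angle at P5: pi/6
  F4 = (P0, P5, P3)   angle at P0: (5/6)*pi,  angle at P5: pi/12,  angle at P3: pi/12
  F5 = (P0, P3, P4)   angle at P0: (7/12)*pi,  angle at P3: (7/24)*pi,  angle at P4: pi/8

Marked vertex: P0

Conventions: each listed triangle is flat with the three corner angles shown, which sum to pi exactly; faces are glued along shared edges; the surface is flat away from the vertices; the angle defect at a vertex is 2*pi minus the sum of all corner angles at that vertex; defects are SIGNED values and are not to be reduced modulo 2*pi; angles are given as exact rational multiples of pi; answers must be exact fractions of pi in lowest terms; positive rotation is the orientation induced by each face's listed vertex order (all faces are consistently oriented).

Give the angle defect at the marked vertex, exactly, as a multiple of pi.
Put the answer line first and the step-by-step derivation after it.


Answer: defect(P0) = -pi

Sum of corner angles at P0: 3*pi
defect = 2*pi - 3*pi


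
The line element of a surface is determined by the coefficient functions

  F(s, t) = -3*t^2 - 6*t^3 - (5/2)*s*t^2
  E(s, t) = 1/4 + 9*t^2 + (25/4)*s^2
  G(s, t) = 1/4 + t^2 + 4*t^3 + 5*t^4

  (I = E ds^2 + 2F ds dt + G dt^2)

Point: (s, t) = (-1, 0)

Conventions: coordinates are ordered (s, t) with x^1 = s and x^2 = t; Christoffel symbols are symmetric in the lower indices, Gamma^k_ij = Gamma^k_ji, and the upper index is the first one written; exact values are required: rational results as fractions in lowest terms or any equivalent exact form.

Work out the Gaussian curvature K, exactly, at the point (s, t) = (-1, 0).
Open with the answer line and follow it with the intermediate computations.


Answer: K = -72/13

E = 13/2, F = 0, G = 1/4, EG - F^2 = 13/8 at the point
E_s = -25/2, E_t = 0, F_s = 0, F_t = 0, G_s = 0, G_t = 0
E_tt = 18, F_st = 0, G_ss = 0
Using the Brioschi determinant formula for K from the metric derivatives:
M1 = [[-E_tt/2 + F_st - G_ss/2, E_s/2, F_s - E_t/2], [F_t - G_s/2, E, F], [G_t/2, F, G]] = [[-9, -25/4, 0], [0, 13/2, 0], [0, 0, 1/4]]; det M1 = -117/8
M2 = [[0, E_t/2, G_s/2], [E_t/2, E, F], [G_s/2, F, G]] = [[0, 0, 0], [0, 13/2, 0], [0, 0, 1/4]]; det M2 = 0
det M1 - det M2 = -117/8; K = -117/8 / (13/8)^2 = -72/13


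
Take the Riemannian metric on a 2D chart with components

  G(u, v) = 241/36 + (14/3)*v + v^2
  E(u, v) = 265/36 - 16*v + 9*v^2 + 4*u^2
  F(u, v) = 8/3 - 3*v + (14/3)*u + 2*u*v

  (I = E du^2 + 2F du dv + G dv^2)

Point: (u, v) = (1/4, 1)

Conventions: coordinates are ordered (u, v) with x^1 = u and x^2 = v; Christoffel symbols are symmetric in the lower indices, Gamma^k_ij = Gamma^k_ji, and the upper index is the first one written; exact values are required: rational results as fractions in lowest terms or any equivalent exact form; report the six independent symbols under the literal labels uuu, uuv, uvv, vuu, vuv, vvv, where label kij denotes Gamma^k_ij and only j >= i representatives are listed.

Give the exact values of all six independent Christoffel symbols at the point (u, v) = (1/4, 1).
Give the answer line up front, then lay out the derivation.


Answer: Gamma_uuu = 3114/3743, Gamma_uuv = 8010/3743, Gamma_uvv = -22905/3743, Gamma_vuu = 1380/3743, Gamma_vuv = -864/3743, Gamma_vvv = 3480/3743

E = 11/18, F = 4/3, G = 445/36 at the point
E_u = 2, E_v = 2, F_u = 20/3, F_v = -5/2, G_u = 0, G_v = 20/3
EG - F^2 = 3743/648;  g^inv = (648/3743) * [[445/36, -4/3], [-4/3, 11/18]]
first-kind symbols [ij,l] = (1/2)(d_i g_jl + d_j g_il - d_l g_ij): [uu,u] = E_u/2 = 1, [uu,v] = F_u - E_v/2 = 17/3, [uv,u] = E_v/2 = 1, [uv,v] = G_u/2 = 0, [vv,u] = F_v - G_u/2 = -5/2, [vv,v] = G_v/2 = 10/3
Gamma^u_ij = (G*[ij,u] - F*[ij,v])/(EG - F^2), Gamma^v_ij = (E*[ij,v] - F*[ij,u])/(EG - F^2)


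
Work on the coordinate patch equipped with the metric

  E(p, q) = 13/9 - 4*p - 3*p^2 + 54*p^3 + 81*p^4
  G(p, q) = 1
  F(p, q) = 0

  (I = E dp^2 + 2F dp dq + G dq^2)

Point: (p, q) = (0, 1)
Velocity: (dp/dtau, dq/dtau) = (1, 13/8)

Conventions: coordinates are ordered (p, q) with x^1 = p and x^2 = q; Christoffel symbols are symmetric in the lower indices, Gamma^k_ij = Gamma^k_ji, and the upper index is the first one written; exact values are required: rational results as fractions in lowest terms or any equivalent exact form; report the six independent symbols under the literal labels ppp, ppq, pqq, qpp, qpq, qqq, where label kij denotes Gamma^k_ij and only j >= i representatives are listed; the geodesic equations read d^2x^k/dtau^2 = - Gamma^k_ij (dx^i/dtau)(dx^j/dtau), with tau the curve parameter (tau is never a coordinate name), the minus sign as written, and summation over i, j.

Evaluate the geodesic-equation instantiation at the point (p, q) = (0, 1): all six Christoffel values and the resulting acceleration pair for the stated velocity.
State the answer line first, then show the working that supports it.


Answer: Gamma_ppp = -18/13, Gamma_ppq = 0, Gamma_pqq = 0, Gamma_qpp = 0, Gamma_qpq = 0, Gamma_qqq = 0; accelerations (d^2p/dtau^2, d^2q/dtau^2) = (18/13, 0)

E = 13/9, F = 0, G = 1 at the point
E_p = -4, E_q = 0, F_p = 0, F_q = 0, G_p = 0, G_q = 0
EG - F^2 = 13/9;  g^inv = (9/13) * [[1, 0], [0, 13/9]]
first-kind symbols [ij,l] = (1/2)(d_i g_jl + d_j g_il - d_l g_ij): [pp,p] = E_p/2 = -2, [pp,q] = F_p - E_q/2 = 0, [pq,p] = E_q/2 = 0, [pq,q] = G_p/2 = 0, [qq,p] = F_q - G_p/2 = 0, [qq,q] = G_q/2 = 0
Gamma^p_ij = (G*[ij,p] - F*[ij,q])/(EG - F^2), Gamma^q_ij = (E*[ij,q] - F*[ij,p])/(EG - F^2)
Gamma_ppp = -18/13, Gamma_ppq = 0, Gamma_pqq = 0, Gamma_qpp = 0, Gamma_qpq = 0, Gamma_qqq = 0
d^2p/dtau^2 = -(Gamma_ppp*(1)^2 + 2*Gamma_ppq*(1)*(13/8) + Gamma_pqq*(13/8)^2) = 18/13
d^2q/dtau^2 = -(Gamma_qpp*(1)^2 + 2*Gamma_qpq*(1)*(13/8) + Gamma_qqq*(13/8)^2) = 0


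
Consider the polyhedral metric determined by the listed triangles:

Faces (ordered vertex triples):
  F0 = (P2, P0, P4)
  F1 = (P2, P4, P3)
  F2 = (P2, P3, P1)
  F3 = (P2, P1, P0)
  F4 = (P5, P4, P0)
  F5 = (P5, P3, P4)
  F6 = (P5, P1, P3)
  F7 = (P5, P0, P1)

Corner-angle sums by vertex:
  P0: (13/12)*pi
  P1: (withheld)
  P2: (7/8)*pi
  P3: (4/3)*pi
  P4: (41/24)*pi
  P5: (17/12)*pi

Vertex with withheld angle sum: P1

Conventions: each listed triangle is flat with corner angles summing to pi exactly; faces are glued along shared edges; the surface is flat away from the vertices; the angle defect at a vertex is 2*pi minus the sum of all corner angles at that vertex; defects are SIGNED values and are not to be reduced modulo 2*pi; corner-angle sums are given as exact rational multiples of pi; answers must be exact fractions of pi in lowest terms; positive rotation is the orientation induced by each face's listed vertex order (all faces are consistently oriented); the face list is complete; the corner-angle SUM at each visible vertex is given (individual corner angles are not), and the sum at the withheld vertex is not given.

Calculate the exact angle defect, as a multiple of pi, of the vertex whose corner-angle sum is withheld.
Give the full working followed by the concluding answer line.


V = 6, E = 12, F = 8; chi = V - E + F = 2
Gauss-Bonnet: total defect = 2*pi*chi = 4*pi; visible defects sum to (43/12)*pi

Answer: defect(P1) = (5/12)*pi


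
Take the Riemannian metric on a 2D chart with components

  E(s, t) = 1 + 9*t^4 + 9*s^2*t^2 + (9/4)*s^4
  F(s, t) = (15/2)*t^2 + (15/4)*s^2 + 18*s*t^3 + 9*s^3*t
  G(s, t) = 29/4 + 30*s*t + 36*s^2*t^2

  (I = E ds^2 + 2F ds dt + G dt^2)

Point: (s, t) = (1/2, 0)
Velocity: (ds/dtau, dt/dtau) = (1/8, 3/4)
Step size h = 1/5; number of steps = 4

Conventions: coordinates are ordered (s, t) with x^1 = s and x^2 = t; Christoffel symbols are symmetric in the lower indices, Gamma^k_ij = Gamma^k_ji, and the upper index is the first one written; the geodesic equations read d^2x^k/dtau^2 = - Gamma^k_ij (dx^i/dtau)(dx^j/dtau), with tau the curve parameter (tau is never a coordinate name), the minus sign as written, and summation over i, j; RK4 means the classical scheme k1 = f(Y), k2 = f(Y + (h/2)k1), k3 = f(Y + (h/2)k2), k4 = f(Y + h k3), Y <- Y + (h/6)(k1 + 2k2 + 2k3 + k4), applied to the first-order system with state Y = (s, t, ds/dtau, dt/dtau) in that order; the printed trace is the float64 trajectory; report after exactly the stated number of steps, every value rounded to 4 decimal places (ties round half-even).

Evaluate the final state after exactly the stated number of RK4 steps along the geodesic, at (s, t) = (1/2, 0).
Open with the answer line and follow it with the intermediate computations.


Answer: s = 0.5776, t = 0.4678, ds/dtau = 0.0720, dt/dtau = 0.4680

f(Y) = (ds/dtau, dt/dtau, -Gamma^s_ij Y'^i Y'^j, -Gamma^t_ij Y'^i Y'^j) with the Gammas evaluated at the stage position; h = 0.200000; intermediate values shown to 6 dp
step 0: s = 0.5000, t = 0.0000, ds/dtau = 0.1250, dt/dtau = 0.7500
step 1:
  k1: at (s, t) = (0.500000, 0.000000), (ds/dtau, dt/dtau) = (0.125000, 0.750000); Gamma_sss = 0.076110, Gamma_sst = 0.000000, Gamma_stt = 0.152220, Gamma_tss = 0.507400, Gamma_tst = 0.000000, Gamma_ttt = 1.014799; k1 = (0.125000, 0.750000, -0.086813, -0.578753)
  k2: at (s, t) = (0.512500, 0.075000), (ds/dtau, dt/dtau) = (0.116319, 0.692125); Gamma_sss = 0.073239, Gamma_sst = 0.021436, Gamma_stt = 0.146478, Gamma_tss = 0.486757, Gamma_tst = 0.142465, Gamma_ttt = 0.973514; k2 = (0.116319, 0.692125, -0.074611, -0.495874)
  k3: at (s, t) = (0.511632, 0.069212), (ds/dtau, dt/dtau) = (0.117539, 0.700413); Gamma_sss = 0.073299, Gamma_sst = 0.019831, Gamma_stt = 0.146597, Gamma_tss = 0.488476, Gamma_tst = 0.132160, Gamma_ttt = 0.976952; k3 = (0.117539, 0.700413, -0.076195, -0.507780)
  k4: at (s, t) = (0.523508, 0.140083), (ds/dtau, dt/dtau) = (0.109761, 0.648444); Gamma_sss = 0.074822, Gamma_sst = 0.040042, Gamma_stt = 0.149644, Gamma_tss = 0.468077, Gamma_tst = 0.250500, Gamma_ttt = 0.936155; k4 = (0.109761, 0.648444, -0.069524, -0.434931)
  Y <- Y + (h/6)(k1 + 2k2 + 2k3 + k4): s = 0.5234, t = 0.1395, ds/dtau = 0.1097, dt/dtau = 0.6493
step 2:
  k1: at (s, t) = (0.523416, 0.139451), (ds/dtau, dt/dtau) = (0.109735, 0.649300); Gamma_sss = 0.074798, Gamma_sst = 0.039856, Gamma_stt = 0.149597, Gamma_tss = 0.468272, Gamma_tst = 0.249518, Gamma_ttt = 0.936545; k1 = (0.109735, 0.649300, -0.069649, -0.436034)
  k2: at (s, t) = (0.534389, 0.204381), (ds/dtau, dt/dtau) = (0.102770, 0.605697); Gamma_sss = 0.078812, Gamma_sst = 0.060285, Gamma_stt = 0.157625, Gamma_tss = 0.449143, Gamma_tst = 0.343555, Gamma_ttt = 0.898286; k2 = (0.102770, 0.605697, -0.066165, -0.377068)
  k3: at (s, t) = (0.533693, 0.200020), (ds/dtau, dt/dtau) = (0.103119, 0.611594); Gamma_sss = 0.078498, Gamma_sst = 0.058840, Gamma_stt = 0.156997, Gamma_tss = 0.450464, Gamma_tst = 0.337655, Gamma_ttt = 0.900929; k3 = (0.103119, 0.611594, -0.066981, -0.384369)
  k4: at (s, t) = (0.544040, 0.261769), (ds/dtau, dt/dtau) = (0.096339, 0.572427); Gamma_sss = 0.083643, Gamma_sst = 0.080491, Gamma_stt = 0.167286, Gamma_tss = 0.431965, Gamma_tst = 0.415687, Gamma_ttt = 0.863930; k4 = (0.096339, 0.572427, -0.064469, -0.332943)
  Y <- Y + (h/6)(k1 + 2k2 + 2k3 + k4): s = 0.5440, t = 0.2613, ds/dtau = 0.0964, dt/dtau = 0.5729
step 3:
  k1: at (s, t) = (0.544011, 0.261328), (ds/dtau, dt/dtau) = (0.096388, 0.572905); Gamma_sss = 0.083615, Gamma_sst = 0.080333, Gamma_stt = 0.167230, Gamma_tss = 0.432124, Gamma_tst = 0.415160, Gamma_ttt = 0.864247; k1 = (0.096388, 0.572905, -0.064537, -0.333530)
  k2: at (s, t) = (0.553650, 0.318618), (ds/dtau, dt/dtau) = (0.089934, 0.539552); Gamma_sss = 0.089112, Gamma_sst = 0.102565, Gamma_stt = 0.178224, Gamma_tss = 0.414862, Gamma_tst = 0.477495, Gamma_ttt = 0.829723; k2 = (0.089934, 0.539552, -0.062558, -0.291242)
  k3: at (s, t) = (0.553004, 0.315283), (ds/dtau, dt/dtau) = (0.090132, 0.543781); Gamma_sss = 0.088759, Gamma_sst = 0.101208, Gamma_stt = 0.177519, Gamma_tss = 0.415826, Gamma_tst = 0.474147, Gamma_ttt = 0.831651; k3 = (0.090132, 0.543781, -0.063134, -0.295774)
  k4: at (s, t) = (0.562037, 0.370084), (ds/dtau, dt/dtau) = (0.083761, 0.513751); Gamma_sss = 0.094233, Gamma_sst = 0.124098, Gamma_stt = 0.188465, Gamma_tss = 0.399207, Gamma_tst = 0.525731, Gamma_ttt = 0.798415; k4 = (0.083761, 0.513751, -0.061085, -0.258781)
  Y <- Y + (h/6)(k1 + 2k2 + 2k3 + k4): s = 0.5620, t = 0.3698, ds/dtau = 0.0838, dt/dtau = 0.5140
step 4:
  k1: at (s, t) = (0.562020, 0.369772), (ds/dtau, dt/dtau) = (0.083821, 0.514027); Gamma_sss = 0.094209, Gamma_sst = 0.123967, Gamma_stt = 0.188418, Gamma_tss = 0.399317, Gamma_tst = 0.525448, Gamma_ttt = 0.798635; k1 = (0.083821, 0.514027, -0.061129, -0.259103)
  k2: at (s, t) = (0.570402, 0.421174), (ds/dtau, dt/dtau) = (0.077708, 0.488117); Gamma_sss = 0.099329, Gamma_sst = 0.146685, Gamma_stt = 0.198658, Gamma_tss = 0.383746, Gamma_tst = 0.566702, Gamma_ttt = 0.767492; k2 = (0.077708, 0.488117, -0.059059, -0.228169)
  k3: at (s, t) = (0.569791, 0.418583), (ds/dtau, dt/dtau) = (0.077915, 0.491210); Gamma_sss = 0.099034, Gamma_sst = 0.145506, Gamma_stt = 0.198068, Gamma_tss = 0.384451, Gamma_tst = 0.564856, Gamma_ttt = 0.768902; k3 = (0.077915, 0.491210, -0.059530, -0.231098)
  k4: at (s, t) = (0.577603, 0.468014), (ds/dtau, dt/dtau) = (0.071915, 0.467808); Gamma_sss = 0.103764, Gamma_sst = 0.168154, Gamma_stt = 0.207529, Gamma_tss = 0.369498, Gamma_tst = 0.598785, Gamma_ttt = 0.738997; k4 = (0.071915, 0.467808, -0.057267, -0.203925)
  Y <- Y + (h/6)(k1 + 2k2 + 2k3 + k4): s = 0.5776, t = 0.4678, ds/dtau = 0.0720, dt/dtau = 0.4680
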